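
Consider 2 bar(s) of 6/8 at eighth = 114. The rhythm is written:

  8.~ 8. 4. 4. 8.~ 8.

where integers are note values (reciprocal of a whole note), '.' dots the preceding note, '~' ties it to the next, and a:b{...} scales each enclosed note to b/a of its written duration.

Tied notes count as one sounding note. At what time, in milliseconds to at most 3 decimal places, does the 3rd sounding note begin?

note 3 onset = 6b = 3157.895ms

1. 0.0ms @ 0 + 1578.947ms (3)
2. 1578.947ms @ 3 + 1578.947ms (3)
3. 3157.895ms @ 6 + 1578.947ms (3)
4. 4736.842ms @ 9 + 1578.947ms (3)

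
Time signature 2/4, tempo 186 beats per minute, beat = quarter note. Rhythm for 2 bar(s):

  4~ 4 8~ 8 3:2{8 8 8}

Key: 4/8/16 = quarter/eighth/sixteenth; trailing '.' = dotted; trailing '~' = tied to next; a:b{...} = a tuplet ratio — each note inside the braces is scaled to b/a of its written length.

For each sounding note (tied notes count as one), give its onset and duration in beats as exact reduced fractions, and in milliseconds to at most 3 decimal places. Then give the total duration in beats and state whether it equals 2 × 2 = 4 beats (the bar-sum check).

1) 0.0ms=0b +645.161ms=2b
2) 645.161ms=2b +322.581ms=1b
3) 967.742ms=3b +107.527ms=1/3b
4) 1075.269ms=10/3b +107.527ms=1/3b
5) 1182.796ms=11/3b +107.527ms=1/3b
Σ=4b of 4 (186bpm 2/4) — PASS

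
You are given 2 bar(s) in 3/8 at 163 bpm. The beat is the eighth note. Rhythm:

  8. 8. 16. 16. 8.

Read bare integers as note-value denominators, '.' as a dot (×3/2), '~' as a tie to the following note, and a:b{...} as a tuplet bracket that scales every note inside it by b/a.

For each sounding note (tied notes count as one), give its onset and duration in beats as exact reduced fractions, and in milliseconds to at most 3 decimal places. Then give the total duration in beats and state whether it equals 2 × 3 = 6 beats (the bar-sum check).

1) 0.0ms=0b +552.147ms=3/2b
2) 552.147ms=3/2b +552.147ms=3/2b
3) 1104.294ms=3b +276.074ms=3/4b
4) 1380.368ms=15/4b +276.074ms=3/4b
5) 1656.442ms=9/2b +552.147ms=3/2b
Σ=6b of 6 (163bpm 3/8) — PASS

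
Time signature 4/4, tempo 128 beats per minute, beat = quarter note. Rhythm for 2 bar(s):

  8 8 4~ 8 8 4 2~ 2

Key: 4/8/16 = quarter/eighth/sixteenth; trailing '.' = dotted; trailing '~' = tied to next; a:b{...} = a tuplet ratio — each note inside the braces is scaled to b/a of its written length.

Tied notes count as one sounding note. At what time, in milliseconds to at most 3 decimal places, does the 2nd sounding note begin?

note 2 onset = 1/2b = 234.375ms

1. 0.0ms @ 0 + 234.375ms (1/2)
2. 234.375ms @ 1/2 + 234.375ms (1/2)
3. 468.75ms @ 1 + 703.125ms (3/2)
4. 1171.875ms @ 5/2 + 234.375ms (1/2)
5. 1406.25ms @ 3 + 468.75ms (1)
6. 1875.0ms @ 4 + 1875.0ms (4)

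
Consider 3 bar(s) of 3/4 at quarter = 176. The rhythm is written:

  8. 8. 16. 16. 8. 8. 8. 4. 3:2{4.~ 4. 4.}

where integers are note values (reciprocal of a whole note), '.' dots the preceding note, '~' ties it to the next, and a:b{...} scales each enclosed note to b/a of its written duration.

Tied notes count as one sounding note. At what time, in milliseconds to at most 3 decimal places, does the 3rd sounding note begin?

1. 0.0ms @ 0 + 255.682ms (3/4)
2. 255.682ms @ 3/4 + 255.682ms (3/4)
3. 511.364ms @ 3/2 + 127.841ms (3/8)
4. 639.205ms @ 15/8 + 127.841ms (3/8)
5. 767.045ms @ 9/4 + 255.682ms (3/4)
6. 1022.727ms @ 3 + 255.682ms (3/4)
7. 1278.409ms @ 15/4 + 255.682ms (3/4)
8. 1534.091ms @ 9/2 + 511.364ms (3/2)
9. 2045.455ms @ 6 + 681.818ms (2)
10. 2727.273ms @ 8 + 340.909ms (1)

note 3 onset = 3/2b = 511.364ms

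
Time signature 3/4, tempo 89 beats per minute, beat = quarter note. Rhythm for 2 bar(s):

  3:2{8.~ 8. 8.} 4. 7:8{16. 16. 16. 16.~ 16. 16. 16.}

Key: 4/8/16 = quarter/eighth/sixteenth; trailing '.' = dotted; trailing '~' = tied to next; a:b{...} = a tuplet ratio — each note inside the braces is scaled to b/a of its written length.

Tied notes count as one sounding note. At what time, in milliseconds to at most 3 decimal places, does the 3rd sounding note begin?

1. 0.0ms @ 0 + 674.157ms (1)
2. 674.157ms @ 1 + 337.079ms (1/2)
3. 1011.236ms @ 3/2 + 1011.236ms (3/2)
4. 2022.472ms @ 3 + 288.925ms (3/7)
5. 2311.396ms @ 24/7 + 288.925ms (3/7)
6. 2600.321ms @ 27/7 + 288.925ms (3/7)
7. 2889.246ms @ 30/7 + 577.849ms (6/7)
8. 3467.095ms @ 36/7 + 288.925ms (3/7)
9. 3756.019ms @ 39/7 + 288.925ms (3/7)

note 3 onset = 3/2b = 1011.236ms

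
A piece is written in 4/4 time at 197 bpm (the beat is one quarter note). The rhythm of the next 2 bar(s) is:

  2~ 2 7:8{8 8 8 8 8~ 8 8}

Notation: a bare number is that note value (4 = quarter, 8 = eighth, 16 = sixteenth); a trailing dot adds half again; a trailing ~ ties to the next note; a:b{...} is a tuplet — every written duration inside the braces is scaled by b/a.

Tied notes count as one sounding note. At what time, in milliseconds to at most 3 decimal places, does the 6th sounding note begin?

note 6 onset = 44/7b = 1914.431ms

1. 0.0ms @ 0 + 1218.274ms (4)
2. 1218.274ms @ 4 + 174.039ms (4/7)
3. 1392.313ms @ 32/7 + 174.039ms (4/7)
4. 1566.352ms @ 36/7 + 174.039ms (4/7)
5. 1740.392ms @ 40/7 + 174.039ms (4/7)
6. 1914.431ms @ 44/7 + 348.078ms (8/7)
7. 2262.509ms @ 52/7 + 174.039ms (4/7)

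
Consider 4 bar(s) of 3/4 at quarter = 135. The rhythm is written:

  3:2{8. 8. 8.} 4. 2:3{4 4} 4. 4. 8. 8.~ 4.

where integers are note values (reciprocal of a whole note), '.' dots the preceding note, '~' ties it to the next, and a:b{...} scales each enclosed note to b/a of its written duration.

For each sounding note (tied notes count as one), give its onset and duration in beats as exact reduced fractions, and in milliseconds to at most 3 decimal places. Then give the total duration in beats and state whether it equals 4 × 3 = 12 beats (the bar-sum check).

1) 0.0ms=0b +222.222ms=1/2b
2) 222.222ms=1/2b +222.222ms=1/2b
3) 444.444ms=1b +222.222ms=1/2b
4) 666.667ms=3/2b +666.667ms=3/2b
5) 1333.333ms=3b +666.667ms=3/2b
6) 2000.0ms=9/2b +666.667ms=3/2b
7) 2666.667ms=6b +666.667ms=3/2b
8) 3333.333ms=15/2b +666.667ms=3/2b
9) 4000.0ms=9b +333.333ms=3/4b
10) 4333.333ms=39/4b +1000.0ms=9/4b
Σ=12b of 12 (135bpm 3/4) — PASS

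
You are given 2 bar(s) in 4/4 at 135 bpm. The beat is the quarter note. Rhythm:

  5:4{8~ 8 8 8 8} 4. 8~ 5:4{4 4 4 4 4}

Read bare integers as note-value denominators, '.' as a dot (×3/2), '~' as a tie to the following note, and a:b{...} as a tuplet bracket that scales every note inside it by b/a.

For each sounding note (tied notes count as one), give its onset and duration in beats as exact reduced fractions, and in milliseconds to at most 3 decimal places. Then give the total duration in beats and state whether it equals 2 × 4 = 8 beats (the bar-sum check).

1) 0.0ms=0b +355.556ms=4/5b
2) 355.556ms=4/5b +177.778ms=2/5b
3) 533.333ms=6/5b +177.778ms=2/5b
4) 711.111ms=8/5b +177.778ms=2/5b
5) 888.889ms=2b +666.667ms=3/2b
6) 1555.556ms=7/2b +577.778ms=13/10b
7) 2133.333ms=24/5b +355.556ms=4/5b
8) 2488.889ms=28/5b +355.556ms=4/5b
9) 2844.444ms=32/5b +355.556ms=4/5b
10) 3200.0ms=36/5b +355.556ms=4/5b
Σ=8b of 8 (135bpm 4/4) — PASS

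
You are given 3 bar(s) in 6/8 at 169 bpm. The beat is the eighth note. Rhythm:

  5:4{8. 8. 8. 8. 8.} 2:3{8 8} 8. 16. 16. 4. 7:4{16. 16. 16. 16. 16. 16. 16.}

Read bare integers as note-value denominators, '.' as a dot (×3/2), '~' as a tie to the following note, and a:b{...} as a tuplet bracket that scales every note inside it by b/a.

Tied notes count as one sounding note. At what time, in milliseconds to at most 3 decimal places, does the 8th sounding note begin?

1. 0.0ms @ 0 + 426.036ms (6/5)
2. 426.036ms @ 6/5 + 426.036ms (6/5)
3. 852.071ms @ 12/5 + 426.036ms (6/5)
4. 1278.107ms @ 18/5 + 426.036ms (6/5)
5. 1704.142ms @ 24/5 + 426.036ms (6/5)
6. 2130.178ms @ 6 + 532.544ms (3/2)
7. 2662.722ms @ 15/2 + 532.544ms (3/2)
8. 3195.266ms @ 9 + 532.544ms (3/2)
9. 3727.811ms @ 21/2 + 266.272ms (3/4)
10. 3994.083ms @ 45/4 + 266.272ms (3/4)
11. 4260.355ms @ 12 + 1065.089ms (3)
12. 5325.444ms @ 15 + 152.156ms (3/7)
13. 5477.599ms @ 108/7 + 152.156ms (3/7)
14. 5629.755ms @ 111/7 + 152.156ms (3/7)
15. 5781.91ms @ 114/7 + 152.156ms (3/7)
16. 5934.066ms @ 117/7 + 152.156ms (3/7)
17. 6086.221ms @ 120/7 + 152.156ms (3/7)
18. 6238.377ms @ 123/7 + 152.156ms (3/7)

note 8 onset = 9b = 3195.266ms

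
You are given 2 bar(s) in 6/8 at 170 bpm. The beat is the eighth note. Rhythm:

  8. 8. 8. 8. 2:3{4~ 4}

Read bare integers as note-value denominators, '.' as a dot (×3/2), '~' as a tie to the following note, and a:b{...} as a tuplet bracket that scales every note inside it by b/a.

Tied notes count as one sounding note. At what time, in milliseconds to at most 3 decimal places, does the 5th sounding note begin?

note 5 onset = 6b = 2117.647ms

1. 0.0ms @ 0 + 529.412ms (3/2)
2. 529.412ms @ 3/2 + 529.412ms (3/2)
3. 1058.824ms @ 3 + 529.412ms (3/2)
4. 1588.235ms @ 9/2 + 529.412ms (3/2)
5. 2117.647ms @ 6 + 2117.647ms (6)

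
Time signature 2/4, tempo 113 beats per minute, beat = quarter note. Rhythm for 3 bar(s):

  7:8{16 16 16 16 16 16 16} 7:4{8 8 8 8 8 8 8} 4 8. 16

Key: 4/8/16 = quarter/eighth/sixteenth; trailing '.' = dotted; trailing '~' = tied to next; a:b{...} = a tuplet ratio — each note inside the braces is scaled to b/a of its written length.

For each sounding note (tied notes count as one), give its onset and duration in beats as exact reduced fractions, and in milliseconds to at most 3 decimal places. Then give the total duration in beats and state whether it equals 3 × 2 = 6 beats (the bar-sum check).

1) 0.0ms=0b +151.707ms=2/7b
2) 151.707ms=2/7b +151.707ms=2/7b
3) 303.413ms=4/7b +151.707ms=2/7b
4) 455.12ms=6/7b +151.707ms=2/7b
5) 606.827ms=8/7b +151.707ms=2/7b
6) 758.534ms=10/7b +151.707ms=2/7b
7) 910.24ms=12/7b +151.707ms=2/7b
8) 1061.947ms=2b +151.707ms=2/7b
9) 1213.654ms=16/7b +151.707ms=2/7b
10) 1365.36ms=18/7b +151.707ms=2/7b
11) 1517.067ms=20/7b +151.707ms=2/7b
12) 1668.774ms=22/7b +151.707ms=2/7b
13) 1820.48ms=24/7b +151.707ms=2/7b
14) 1972.187ms=26/7b +151.707ms=2/7b
15) 2123.894ms=4b +530.973ms=1b
16) 2654.867ms=5b +398.23ms=3/4b
17) 3053.097ms=23/4b +132.743ms=1/4b
Σ=6b of 6 (113bpm 2/4) — PASS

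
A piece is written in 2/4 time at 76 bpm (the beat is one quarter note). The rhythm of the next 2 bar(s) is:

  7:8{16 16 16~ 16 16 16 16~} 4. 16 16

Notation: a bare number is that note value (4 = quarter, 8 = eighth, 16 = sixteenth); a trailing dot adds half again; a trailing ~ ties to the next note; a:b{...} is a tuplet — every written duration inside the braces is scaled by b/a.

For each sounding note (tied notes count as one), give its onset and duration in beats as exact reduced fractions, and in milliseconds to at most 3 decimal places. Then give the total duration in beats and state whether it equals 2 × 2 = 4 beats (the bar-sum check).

1) 0.0ms=0b +225.564ms=2/7b
2) 225.564ms=2/7b +225.564ms=2/7b
3) 451.128ms=4/7b +451.128ms=4/7b
4) 902.256ms=8/7b +225.564ms=2/7b
5) 1127.82ms=10/7b +225.564ms=2/7b
6) 1353.383ms=12/7b +1409.774ms=25/14b
7) 2763.158ms=7/2b +197.368ms=1/4b
8) 2960.526ms=15/4b +197.368ms=1/4b
Σ=4b of 4 (76bpm 2/4) — PASS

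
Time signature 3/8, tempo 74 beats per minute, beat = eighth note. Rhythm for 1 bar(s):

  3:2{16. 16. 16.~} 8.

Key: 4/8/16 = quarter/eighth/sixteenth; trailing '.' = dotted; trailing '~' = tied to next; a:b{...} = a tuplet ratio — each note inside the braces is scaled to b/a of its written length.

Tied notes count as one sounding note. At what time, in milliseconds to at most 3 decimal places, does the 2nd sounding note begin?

1. 0.0ms @ 0 + 405.405ms (1/2)
2. 405.405ms @ 1/2 + 405.405ms (1/2)
3. 810.811ms @ 1 + 1621.622ms (2)

note 2 onset = 1/2b = 405.405ms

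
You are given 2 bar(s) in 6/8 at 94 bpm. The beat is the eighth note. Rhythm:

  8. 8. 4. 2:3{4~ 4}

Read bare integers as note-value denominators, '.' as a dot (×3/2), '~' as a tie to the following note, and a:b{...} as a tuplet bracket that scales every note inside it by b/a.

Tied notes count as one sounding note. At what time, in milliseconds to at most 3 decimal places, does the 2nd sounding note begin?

note 2 onset = 3/2b = 957.447ms

1. 0.0ms @ 0 + 957.447ms (3/2)
2. 957.447ms @ 3/2 + 957.447ms (3/2)
3. 1914.894ms @ 3 + 1914.894ms (3)
4. 3829.787ms @ 6 + 3829.787ms (6)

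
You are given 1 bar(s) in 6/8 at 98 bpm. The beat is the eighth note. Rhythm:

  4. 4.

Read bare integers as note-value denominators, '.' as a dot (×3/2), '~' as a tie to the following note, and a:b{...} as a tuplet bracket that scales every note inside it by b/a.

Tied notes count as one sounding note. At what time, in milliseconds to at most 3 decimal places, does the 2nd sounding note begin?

note 2 onset = 3b = 1836.735ms

1. 0.0ms @ 0 + 1836.735ms (3)
2. 1836.735ms @ 3 + 1836.735ms (3)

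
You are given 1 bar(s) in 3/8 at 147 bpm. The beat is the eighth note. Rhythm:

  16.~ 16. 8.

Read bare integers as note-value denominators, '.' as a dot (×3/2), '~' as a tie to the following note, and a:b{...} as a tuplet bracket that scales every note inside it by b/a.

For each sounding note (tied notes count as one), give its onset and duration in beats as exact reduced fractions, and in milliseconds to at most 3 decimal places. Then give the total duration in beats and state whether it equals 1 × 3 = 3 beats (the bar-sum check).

1) 0.0ms=0b +612.245ms=3/2b
2) 612.245ms=3/2b +612.245ms=3/2b
Σ=3b of 3 (147bpm 3/8) — PASS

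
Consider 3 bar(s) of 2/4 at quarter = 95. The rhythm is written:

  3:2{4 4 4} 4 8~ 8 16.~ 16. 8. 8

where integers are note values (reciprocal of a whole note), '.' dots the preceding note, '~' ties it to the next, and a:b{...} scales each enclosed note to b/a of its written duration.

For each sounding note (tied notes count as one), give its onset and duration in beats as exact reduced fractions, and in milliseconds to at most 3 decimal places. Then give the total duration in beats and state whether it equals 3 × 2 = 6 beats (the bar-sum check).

1) 0.0ms=0b +421.053ms=2/3b
2) 421.053ms=2/3b +421.053ms=2/3b
3) 842.105ms=4/3b +421.053ms=2/3b
4) 1263.158ms=2b +631.579ms=1b
5) 1894.737ms=3b +631.579ms=1b
6) 2526.316ms=4b +473.684ms=3/4b
7) 3000.0ms=19/4b +473.684ms=3/4b
8) 3473.684ms=11/2b +315.789ms=1/2b
Σ=6b of 6 (95bpm 2/4) — PASS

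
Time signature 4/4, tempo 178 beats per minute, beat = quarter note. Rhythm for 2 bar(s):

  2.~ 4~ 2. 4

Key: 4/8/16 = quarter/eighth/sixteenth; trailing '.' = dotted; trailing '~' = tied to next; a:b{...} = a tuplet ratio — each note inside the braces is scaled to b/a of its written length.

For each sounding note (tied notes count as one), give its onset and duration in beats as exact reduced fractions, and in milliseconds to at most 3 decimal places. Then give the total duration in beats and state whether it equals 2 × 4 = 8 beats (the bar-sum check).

1) 0.0ms=0b +2359.551ms=7b
2) 2359.551ms=7b +337.079ms=1b
Σ=8b of 8 (178bpm 4/4) — PASS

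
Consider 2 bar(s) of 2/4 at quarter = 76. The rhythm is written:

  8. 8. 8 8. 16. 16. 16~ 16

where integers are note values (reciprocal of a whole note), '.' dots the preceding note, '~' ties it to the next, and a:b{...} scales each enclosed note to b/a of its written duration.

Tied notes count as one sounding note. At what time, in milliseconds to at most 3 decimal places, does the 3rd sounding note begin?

note 3 onset = 3/2b = 1184.211ms

1. 0.0ms @ 0 + 592.105ms (3/4)
2. 592.105ms @ 3/4 + 592.105ms (3/4)
3. 1184.211ms @ 3/2 + 394.737ms (1/2)
4. 1578.947ms @ 2 + 592.105ms (3/4)
5. 2171.053ms @ 11/4 + 296.053ms (3/8)
6. 2467.105ms @ 25/8 + 296.053ms (3/8)
7. 2763.158ms @ 7/2 + 394.737ms (1/2)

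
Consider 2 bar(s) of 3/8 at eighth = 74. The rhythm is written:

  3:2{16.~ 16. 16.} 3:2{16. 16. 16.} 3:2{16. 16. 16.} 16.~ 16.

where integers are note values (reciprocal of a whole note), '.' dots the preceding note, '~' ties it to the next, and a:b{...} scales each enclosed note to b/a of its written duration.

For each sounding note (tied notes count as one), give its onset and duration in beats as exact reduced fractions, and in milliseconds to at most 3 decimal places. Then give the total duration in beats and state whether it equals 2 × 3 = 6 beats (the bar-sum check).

1) 0.0ms=0b +810.811ms=1b
2) 810.811ms=1b +405.405ms=1/2b
3) 1216.216ms=3/2b +405.405ms=1/2b
4) 1621.622ms=2b +405.405ms=1/2b
5) 2027.027ms=5/2b +405.405ms=1/2b
6) 2432.432ms=3b +405.405ms=1/2b
7) 2837.838ms=7/2b +405.405ms=1/2b
8) 3243.243ms=4b +405.405ms=1/2b
9) 3648.649ms=9/2b +1216.216ms=3/2b
Σ=6b of 6 (74bpm 3/8) — PASS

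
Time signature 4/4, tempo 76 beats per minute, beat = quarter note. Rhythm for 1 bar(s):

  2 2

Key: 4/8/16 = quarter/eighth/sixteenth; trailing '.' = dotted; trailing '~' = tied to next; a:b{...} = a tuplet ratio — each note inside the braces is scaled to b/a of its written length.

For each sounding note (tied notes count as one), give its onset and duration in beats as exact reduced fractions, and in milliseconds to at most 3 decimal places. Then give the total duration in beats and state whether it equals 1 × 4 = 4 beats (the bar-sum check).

1) 0.0ms=0b +1578.947ms=2b
2) 1578.947ms=2b +1578.947ms=2b
Σ=4b of 4 (76bpm 4/4) — PASS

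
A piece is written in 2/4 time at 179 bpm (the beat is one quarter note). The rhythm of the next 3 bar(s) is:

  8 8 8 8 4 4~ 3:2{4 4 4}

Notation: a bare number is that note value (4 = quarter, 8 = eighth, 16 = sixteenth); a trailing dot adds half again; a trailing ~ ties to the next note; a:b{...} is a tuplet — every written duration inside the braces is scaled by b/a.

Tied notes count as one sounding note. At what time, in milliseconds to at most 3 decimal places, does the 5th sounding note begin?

note 5 onset = 2b = 670.391ms

1. 0.0ms @ 0 + 167.598ms (1/2)
2. 167.598ms @ 1/2 + 167.598ms (1/2)
3. 335.196ms @ 1 + 167.598ms (1/2)
4. 502.793ms @ 3/2 + 167.598ms (1/2)
5. 670.391ms @ 2 + 335.196ms (1)
6. 1005.587ms @ 3 + 558.659ms (5/3)
7. 1564.246ms @ 14/3 + 223.464ms (2/3)
8. 1787.709ms @ 16/3 + 223.464ms (2/3)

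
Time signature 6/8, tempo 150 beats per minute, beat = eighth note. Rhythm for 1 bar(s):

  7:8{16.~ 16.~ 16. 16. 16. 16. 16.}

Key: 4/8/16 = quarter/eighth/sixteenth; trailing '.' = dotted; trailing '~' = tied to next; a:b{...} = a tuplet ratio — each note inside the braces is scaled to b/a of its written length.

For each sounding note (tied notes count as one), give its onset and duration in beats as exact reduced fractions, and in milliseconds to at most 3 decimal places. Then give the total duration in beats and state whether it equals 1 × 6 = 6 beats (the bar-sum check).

1) 0.0ms=0b +1028.571ms=18/7b
2) 1028.571ms=18/7b +342.857ms=6/7b
3) 1371.429ms=24/7b +342.857ms=6/7b
4) 1714.286ms=30/7b +342.857ms=6/7b
5) 2057.143ms=36/7b +342.857ms=6/7b
Σ=6b of 6 (150bpm 6/8) — PASS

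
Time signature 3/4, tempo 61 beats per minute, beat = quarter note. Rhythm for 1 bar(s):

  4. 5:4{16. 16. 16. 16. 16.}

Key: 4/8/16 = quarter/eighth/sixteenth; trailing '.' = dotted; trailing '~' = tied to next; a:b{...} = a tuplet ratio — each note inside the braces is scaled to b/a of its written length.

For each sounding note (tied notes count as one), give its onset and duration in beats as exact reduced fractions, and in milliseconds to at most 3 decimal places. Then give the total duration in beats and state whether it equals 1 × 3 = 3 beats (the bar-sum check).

1) 0.0ms=0b +1475.41ms=3/2b
2) 1475.41ms=3/2b +295.082ms=3/10b
3) 1770.492ms=9/5b +295.082ms=3/10b
4) 2065.574ms=21/10b +295.082ms=3/10b
5) 2360.656ms=12/5b +295.082ms=3/10b
6) 2655.738ms=27/10b +295.082ms=3/10b
Σ=3b of 3 (61bpm 3/4) — PASS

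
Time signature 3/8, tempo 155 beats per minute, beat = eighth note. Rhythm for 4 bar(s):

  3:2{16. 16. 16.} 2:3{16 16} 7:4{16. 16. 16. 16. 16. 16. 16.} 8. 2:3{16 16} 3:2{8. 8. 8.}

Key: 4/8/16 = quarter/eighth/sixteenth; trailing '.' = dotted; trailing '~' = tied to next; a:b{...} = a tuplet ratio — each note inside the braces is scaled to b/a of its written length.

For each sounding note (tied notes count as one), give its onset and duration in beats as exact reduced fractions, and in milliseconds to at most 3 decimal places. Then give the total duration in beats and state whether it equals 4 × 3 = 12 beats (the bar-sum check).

1) 0.0ms=0b +193.548ms=1/2b
2) 193.548ms=1/2b +193.548ms=1/2b
3) 387.097ms=1b +193.548ms=1/2b
4) 580.645ms=3/2b +290.323ms=3/4b
5) 870.968ms=9/4b +290.323ms=3/4b
6) 1161.29ms=3b +165.899ms=3/7b
7) 1327.189ms=24/7b +165.899ms=3/7b
8) 1493.088ms=27/7b +165.899ms=3/7b
9) 1658.986ms=30/7b +165.899ms=3/7b
10) 1824.885ms=33/7b +165.899ms=3/7b
11) 1990.783ms=36/7b +165.899ms=3/7b
12) 2156.682ms=39/7b +165.899ms=3/7b
13) 2322.581ms=6b +580.645ms=3/2b
14) 2903.226ms=15/2b +290.323ms=3/4b
15) 3193.548ms=33/4b +290.323ms=3/4b
16) 3483.871ms=9b +387.097ms=1b
17) 3870.968ms=10b +387.097ms=1b
18) 4258.065ms=11b +387.097ms=1b
Σ=12b of 12 (155bpm 3/8) — PASS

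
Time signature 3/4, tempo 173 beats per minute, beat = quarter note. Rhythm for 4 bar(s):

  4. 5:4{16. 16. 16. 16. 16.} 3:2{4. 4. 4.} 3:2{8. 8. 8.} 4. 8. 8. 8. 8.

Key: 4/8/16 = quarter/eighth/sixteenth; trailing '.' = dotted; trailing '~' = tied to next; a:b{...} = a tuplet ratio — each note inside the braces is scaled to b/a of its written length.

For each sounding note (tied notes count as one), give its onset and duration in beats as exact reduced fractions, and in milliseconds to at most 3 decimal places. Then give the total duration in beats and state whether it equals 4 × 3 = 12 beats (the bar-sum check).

1) 0.0ms=0b +520.231ms=3/2b
2) 520.231ms=3/2b +104.046ms=3/10b
3) 624.277ms=9/5b +104.046ms=3/10b
4) 728.324ms=21/10b +104.046ms=3/10b
5) 832.37ms=12/5b +104.046ms=3/10b
6) 936.416ms=27/10b +104.046ms=3/10b
7) 1040.462ms=3b +346.821ms=1b
8) 1387.283ms=4b +346.821ms=1b
9) 1734.104ms=5b +346.821ms=1b
10) 2080.925ms=6b +173.41ms=1/2b
11) 2254.335ms=13/2b +173.41ms=1/2b
12) 2427.746ms=7b +173.41ms=1/2b
13) 2601.156ms=15/2b +520.231ms=3/2b
14) 3121.387ms=9b +260.116ms=3/4b
15) 3381.503ms=39/4b +260.116ms=3/4b
16) 3641.618ms=21/2b +260.116ms=3/4b
17) 3901.734ms=45/4b +260.116ms=3/4b
Σ=12b of 12 (173bpm 3/4) — PASS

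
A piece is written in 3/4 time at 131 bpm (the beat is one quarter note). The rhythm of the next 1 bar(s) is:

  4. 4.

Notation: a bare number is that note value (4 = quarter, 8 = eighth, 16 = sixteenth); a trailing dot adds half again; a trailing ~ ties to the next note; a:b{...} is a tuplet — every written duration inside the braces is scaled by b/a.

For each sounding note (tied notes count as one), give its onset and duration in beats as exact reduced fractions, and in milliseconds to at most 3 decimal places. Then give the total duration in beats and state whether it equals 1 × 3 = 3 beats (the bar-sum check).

1) 0.0ms=0b +687.023ms=3/2b
2) 687.023ms=3/2b +687.023ms=3/2b
Σ=3b of 3 (131bpm 3/4) — PASS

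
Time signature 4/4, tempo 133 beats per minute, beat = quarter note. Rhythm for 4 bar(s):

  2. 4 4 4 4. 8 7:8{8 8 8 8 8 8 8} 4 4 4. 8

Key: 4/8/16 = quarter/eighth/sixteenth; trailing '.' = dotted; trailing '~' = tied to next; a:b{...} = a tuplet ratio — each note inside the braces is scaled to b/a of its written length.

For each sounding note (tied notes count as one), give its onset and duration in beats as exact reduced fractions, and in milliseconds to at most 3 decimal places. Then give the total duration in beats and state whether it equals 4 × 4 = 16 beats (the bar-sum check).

1) 0.0ms=0b +1353.383ms=3b
2) 1353.383ms=3b +451.128ms=1b
3) 1804.511ms=4b +451.128ms=1b
4) 2255.639ms=5b +451.128ms=1b
5) 2706.767ms=6b +676.692ms=3/2b
6) 3383.459ms=15/2b +225.564ms=1/2b
7) 3609.023ms=8b +257.787ms=4/7b
8) 3866.81ms=60/7b +257.787ms=4/7b
9) 4124.597ms=64/7b +257.787ms=4/7b
10) 4382.385ms=68/7b +257.787ms=4/7b
11) 4640.172ms=72/7b +257.787ms=4/7b
12) 4897.959ms=76/7b +257.787ms=4/7b
13) 5155.747ms=80/7b +257.787ms=4/7b
14) 5413.534ms=12b +451.128ms=1b
15) 5864.662ms=13b +451.128ms=1b
16) 6315.789ms=14b +676.692ms=3/2b
17) 6992.481ms=31/2b +225.564ms=1/2b
Σ=16b of 16 (133bpm 4/4) — PASS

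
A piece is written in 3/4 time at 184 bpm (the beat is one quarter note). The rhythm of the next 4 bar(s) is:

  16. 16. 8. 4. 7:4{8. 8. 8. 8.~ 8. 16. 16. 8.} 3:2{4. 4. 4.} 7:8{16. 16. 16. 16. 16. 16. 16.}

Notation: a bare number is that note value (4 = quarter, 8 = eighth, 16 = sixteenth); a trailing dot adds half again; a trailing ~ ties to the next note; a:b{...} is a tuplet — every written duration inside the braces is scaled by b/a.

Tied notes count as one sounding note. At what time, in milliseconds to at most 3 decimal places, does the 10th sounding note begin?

1. 0.0ms @ 0 + 122.283ms (3/8)
2. 122.283ms @ 3/8 + 122.283ms (3/8)
3. 244.565ms @ 3/4 + 244.565ms (3/4)
4. 489.13ms @ 3/2 + 489.13ms (3/2)
5. 978.261ms @ 3 + 139.752ms (3/7)
6. 1118.012ms @ 24/7 + 139.752ms (3/7)
7. 1257.764ms @ 27/7 + 139.752ms (3/7)
8. 1397.516ms @ 30/7 + 279.503ms (6/7)
9. 1677.019ms @ 36/7 + 69.876ms (3/14)
10. 1746.894ms @ 75/14 + 69.876ms (3/14)
11. 1816.77ms @ 39/7 + 139.752ms (3/7)
12. 1956.522ms @ 6 + 326.087ms (1)
13. 2282.609ms @ 7 + 326.087ms (1)
14. 2608.696ms @ 8 + 326.087ms (1)
15. 2934.783ms @ 9 + 139.752ms (3/7)
16. 3074.534ms @ 66/7 + 139.752ms (3/7)
17. 3214.286ms @ 69/7 + 139.752ms (3/7)
18. 3354.037ms @ 72/7 + 139.752ms (3/7)
19. 3493.789ms @ 75/7 + 139.752ms (3/7)
20. 3633.54ms @ 78/7 + 139.752ms (3/7)
21. 3773.292ms @ 81/7 + 139.752ms (3/7)

note 10 onset = 75/14b = 1746.894ms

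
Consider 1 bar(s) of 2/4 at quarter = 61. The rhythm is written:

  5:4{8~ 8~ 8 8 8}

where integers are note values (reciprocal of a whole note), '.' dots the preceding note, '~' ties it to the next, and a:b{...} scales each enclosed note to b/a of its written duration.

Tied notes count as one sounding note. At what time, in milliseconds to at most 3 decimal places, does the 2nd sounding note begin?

1. 0.0ms @ 0 + 1180.328ms (6/5)
2. 1180.328ms @ 6/5 + 393.443ms (2/5)
3. 1573.77ms @ 8/5 + 393.443ms (2/5)

note 2 onset = 6/5b = 1180.328ms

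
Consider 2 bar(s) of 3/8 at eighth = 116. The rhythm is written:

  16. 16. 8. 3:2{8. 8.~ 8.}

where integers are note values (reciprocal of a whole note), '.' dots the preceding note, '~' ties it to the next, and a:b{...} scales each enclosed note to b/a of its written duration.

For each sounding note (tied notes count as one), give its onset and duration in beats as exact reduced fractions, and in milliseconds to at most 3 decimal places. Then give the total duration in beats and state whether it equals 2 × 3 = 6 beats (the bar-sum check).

1) 0.0ms=0b +387.931ms=3/4b
2) 387.931ms=3/4b +387.931ms=3/4b
3) 775.862ms=3/2b +775.862ms=3/2b
4) 1551.724ms=3b +517.241ms=1b
5) 2068.966ms=4b +1034.483ms=2b
Σ=6b of 6 (116bpm 3/8) — PASS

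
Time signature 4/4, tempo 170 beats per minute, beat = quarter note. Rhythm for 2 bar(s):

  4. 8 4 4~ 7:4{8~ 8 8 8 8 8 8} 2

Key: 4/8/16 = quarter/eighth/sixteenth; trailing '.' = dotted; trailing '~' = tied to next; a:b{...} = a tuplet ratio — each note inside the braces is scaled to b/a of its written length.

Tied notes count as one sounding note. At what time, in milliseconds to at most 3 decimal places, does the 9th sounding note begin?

1. 0.0ms @ 0 + 529.412ms (3/2)
2. 529.412ms @ 3/2 + 176.471ms (1/2)
3. 705.882ms @ 2 + 352.941ms (1)
4. 1058.824ms @ 3 + 554.622ms (11/7)
5. 1613.445ms @ 32/7 + 100.84ms (2/7)
6. 1714.286ms @ 34/7 + 100.84ms (2/7)
7. 1815.126ms @ 36/7 + 100.84ms (2/7)
8. 1915.966ms @ 38/7 + 100.84ms (2/7)
9. 2016.807ms @ 40/7 + 100.84ms (2/7)
10. 2117.647ms @ 6 + 705.882ms (2)

note 9 onset = 40/7b = 2016.807ms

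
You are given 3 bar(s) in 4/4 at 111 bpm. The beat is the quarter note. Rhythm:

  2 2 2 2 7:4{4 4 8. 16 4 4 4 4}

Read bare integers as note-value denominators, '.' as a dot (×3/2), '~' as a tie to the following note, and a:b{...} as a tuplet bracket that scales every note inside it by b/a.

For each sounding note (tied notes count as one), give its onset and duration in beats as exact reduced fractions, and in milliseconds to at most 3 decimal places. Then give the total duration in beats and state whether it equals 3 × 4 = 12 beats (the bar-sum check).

1) 0.0ms=0b +1081.081ms=2b
2) 1081.081ms=2b +1081.081ms=2b
3) 2162.162ms=4b +1081.081ms=2b
4) 3243.243ms=6b +1081.081ms=2b
5) 4324.324ms=8b +308.88ms=4/7b
6) 4633.205ms=60/7b +308.88ms=4/7b
7) 4942.085ms=64/7b +231.66ms=3/7b
8) 5173.745ms=67/7b +77.22ms=1/7b
9) 5250.965ms=68/7b +308.88ms=4/7b
10) 5559.846ms=72/7b +308.88ms=4/7b
11) 5868.726ms=76/7b +308.88ms=4/7b
12) 6177.606ms=80/7b +308.88ms=4/7b
Σ=12b of 12 (111bpm 4/4) — PASS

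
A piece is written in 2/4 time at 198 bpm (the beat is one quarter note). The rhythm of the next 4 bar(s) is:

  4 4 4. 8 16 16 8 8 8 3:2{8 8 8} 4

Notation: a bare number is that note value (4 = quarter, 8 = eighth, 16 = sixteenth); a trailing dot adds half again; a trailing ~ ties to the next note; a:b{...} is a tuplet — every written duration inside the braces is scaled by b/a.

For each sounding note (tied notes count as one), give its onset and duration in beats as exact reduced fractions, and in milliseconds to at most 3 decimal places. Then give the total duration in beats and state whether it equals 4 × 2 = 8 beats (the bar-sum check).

1) 0.0ms=0b +303.03ms=1b
2) 303.03ms=1b +303.03ms=1b
3) 606.061ms=2b +454.545ms=3/2b
4) 1060.606ms=7/2b +151.515ms=1/2b
5) 1212.121ms=4b +75.758ms=1/4b
6) 1287.879ms=17/4b +75.758ms=1/4b
7) 1363.636ms=9/2b +151.515ms=1/2b
8) 1515.152ms=5b +151.515ms=1/2b
9) 1666.667ms=11/2b +151.515ms=1/2b
10) 1818.182ms=6b +101.01ms=1/3b
11) 1919.192ms=19/3b +101.01ms=1/3b
12) 2020.202ms=20/3b +101.01ms=1/3b
13) 2121.212ms=7b +303.03ms=1b
Σ=8b of 8 (198bpm 2/4) — PASS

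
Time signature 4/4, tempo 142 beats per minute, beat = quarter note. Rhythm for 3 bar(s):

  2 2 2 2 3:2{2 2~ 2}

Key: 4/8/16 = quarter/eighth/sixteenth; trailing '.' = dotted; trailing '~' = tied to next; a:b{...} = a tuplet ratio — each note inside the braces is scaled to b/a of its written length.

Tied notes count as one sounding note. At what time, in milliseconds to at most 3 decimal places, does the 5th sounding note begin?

note 5 onset = 8b = 3380.282ms

1. 0.0ms @ 0 + 845.07ms (2)
2. 845.07ms @ 2 + 845.07ms (2)
3. 1690.141ms @ 4 + 845.07ms (2)
4. 2535.211ms @ 6 + 845.07ms (2)
5. 3380.282ms @ 8 + 563.38ms (4/3)
6. 3943.662ms @ 28/3 + 1126.761ms (8/3)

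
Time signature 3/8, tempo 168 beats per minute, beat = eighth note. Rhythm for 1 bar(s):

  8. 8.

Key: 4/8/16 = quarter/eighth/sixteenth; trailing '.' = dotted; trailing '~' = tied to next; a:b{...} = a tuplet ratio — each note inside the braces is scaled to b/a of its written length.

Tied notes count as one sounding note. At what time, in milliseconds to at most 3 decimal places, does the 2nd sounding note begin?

note 2 onset = 3/2b = 535.714ms

1. 0.0ms @ 0 + 535.714ms (3/2)
2. 535.714ms @ 3/2 + 535.714ms (3/2)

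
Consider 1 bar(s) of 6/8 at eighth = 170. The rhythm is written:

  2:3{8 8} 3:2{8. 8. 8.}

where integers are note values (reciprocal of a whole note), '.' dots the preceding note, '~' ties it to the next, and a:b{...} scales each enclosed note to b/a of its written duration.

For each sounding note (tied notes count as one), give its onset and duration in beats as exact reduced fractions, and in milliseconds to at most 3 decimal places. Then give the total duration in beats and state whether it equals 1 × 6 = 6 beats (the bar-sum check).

1) 0.0ms=0b +529.412ms=3/2b
2) 529.412ms=3/2b +529.412ms=3/2b
3) 1058.824ms=3b +352.941ms=1b
4) 1411.765ms=4b +352.941ms=1b
5) 1764.706ms=5b +352.941ms=1b
Σ=6b of 6 (170bpm 6/8) — PASS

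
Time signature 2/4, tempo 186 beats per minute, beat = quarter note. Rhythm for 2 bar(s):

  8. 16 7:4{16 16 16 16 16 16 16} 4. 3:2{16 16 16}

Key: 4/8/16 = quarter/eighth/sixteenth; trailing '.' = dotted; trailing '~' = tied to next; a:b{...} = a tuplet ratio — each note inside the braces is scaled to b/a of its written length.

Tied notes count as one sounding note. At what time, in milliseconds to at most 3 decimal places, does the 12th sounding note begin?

note 12 onset = 11/3b = 1182.796ms

1. 0.0ms @ 0 + 241.935ms (3/4)
2. 241.935ms @ 3/4 + 80.645ms (1/4)
3. 322.581ms @ 1 + 46.083ms (1/7)
4. 368.664ms @ 8/7 + 46.083ms (1/7)
5. 414.747ms @ 9/7 + 46.083ms (1/7)
6. 460.829ms @ 10/7 + 46.083ms (1/7)
7. 506.912ms @ 11/7 + 46.083ms (1/7)
8. 552.995ms @ 12/7 + 46.083ms (1/7)
9. 599.078ms @ 13/7 + 46.083ms (1/7)
10. 645.161ms @ 2 + 483.871ms (3/2)
11. 1129.032ms @ 7/2 + 53.763ms (1/6)
12. 1182.796ms @ 11/3 + 53.763ms (1/6)
13. 1236.559ms @ 23/6 + 53.763ms (1/6)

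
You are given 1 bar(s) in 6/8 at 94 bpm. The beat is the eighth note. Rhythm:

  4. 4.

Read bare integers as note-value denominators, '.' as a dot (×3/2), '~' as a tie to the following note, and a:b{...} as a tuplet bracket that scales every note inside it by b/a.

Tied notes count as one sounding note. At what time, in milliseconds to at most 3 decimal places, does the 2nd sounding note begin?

note 2 onset = 3b = 1914.894ms

1. 0.0ms @ 0 + 1914.894ms (3)
2. 1914.894ms @ 3 + 1914.894ms (3)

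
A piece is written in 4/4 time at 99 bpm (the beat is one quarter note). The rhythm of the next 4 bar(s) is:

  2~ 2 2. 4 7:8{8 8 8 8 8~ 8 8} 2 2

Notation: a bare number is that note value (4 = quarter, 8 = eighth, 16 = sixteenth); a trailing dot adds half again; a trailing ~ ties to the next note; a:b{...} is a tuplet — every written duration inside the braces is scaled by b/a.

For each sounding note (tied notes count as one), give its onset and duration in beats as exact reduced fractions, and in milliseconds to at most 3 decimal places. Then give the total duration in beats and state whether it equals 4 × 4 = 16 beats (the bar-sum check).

1) 0.0ms=0b +2424.242ms=4b
2) 2424.242ms=4b +1818.182ms=3b
3) 4242.424ms=7b +606.061ms=1b
4) 4848.485ms=8b +346.32ms=4/7b
5) 5194.805ms=60/7b +346.32ms=4/7b
6) 5541.126ms=64/7b +346.32ms=4/7b
7) 5887.446ms=68/7b +346.32ms=4/7b
8) 6233.766ms=72/7b +692.641ms=8/7b
9) 6926.407ms=80/7b +346.32ms=4/7b
10) 7272.727ms=12b +1212.121ms=2b
11) 8484.848ms=14b +1212.121ms=2b
Σ=16b of 16 (99bpm 4/4) — PASS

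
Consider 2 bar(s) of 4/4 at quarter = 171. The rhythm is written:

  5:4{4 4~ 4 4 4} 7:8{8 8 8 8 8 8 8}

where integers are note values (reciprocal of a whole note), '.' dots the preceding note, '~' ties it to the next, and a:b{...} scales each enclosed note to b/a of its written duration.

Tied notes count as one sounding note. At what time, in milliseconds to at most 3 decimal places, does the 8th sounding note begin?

1. 0.0ms @ 0 + 280.702ms (4/5)
2. 280.702ms @ 4/5 + 561.404ms (8/5)
3. 842.105ms @ 12/5 + 280.702ms (4/5)
4. 1122.807ms @ 16/5 + 280.702ms (4/5)
5. 1403.509ms @ 4 + 200.501ms (4/7)
6. 1604.01ms @ 32/7 + 200.501ms (4/7)
7. 1804.511ms @ 36/7 + 200.501ms (4/7)
8. 2005.013ms @ 40/7 + 200.501ms (4/7)
9. 2205.514ms @ 44/7 + 200.501ms (4/7)
10. 2406.015ms @ 48/7 + 200.501ms (4/7)
11. 2606.516ms @ 52/7 + 200.501ms (4/7)

note 8 onset = 40/7b = 2005.013ms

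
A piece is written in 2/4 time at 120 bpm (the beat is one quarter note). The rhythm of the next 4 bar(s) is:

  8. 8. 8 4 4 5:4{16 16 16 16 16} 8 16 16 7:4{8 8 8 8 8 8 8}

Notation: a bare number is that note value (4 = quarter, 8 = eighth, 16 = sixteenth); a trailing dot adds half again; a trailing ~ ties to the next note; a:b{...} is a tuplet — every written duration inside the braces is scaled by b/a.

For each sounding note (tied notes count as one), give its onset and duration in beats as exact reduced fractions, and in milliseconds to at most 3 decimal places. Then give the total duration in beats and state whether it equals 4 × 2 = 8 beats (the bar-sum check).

1) 0.0ms=0b +375.0ms=3/4b
2) 375.0ms=3/4b +375.0ms=3/4b
3) 750.0ms=3/2b +250.0ms=1/2b
4) 1000.0ms=2b +500.0ms=1b
5) 1500.0ms=3b +500.0ms=1b
6) 2000.0ms=4b +100.0ms=1/5b
7) 2100.0ms=21/5b +100.0ms=1/5b
8) 2200.0ms=22/5b +100.0ms=1/5b
9) 2300.0ms=23/5b +100.0ms=1/5b
10) 2400.0ms=24/5b +100.0ms=1/5b
11) 2500.0ms=5b +250.0ms=1/2b
12) 2750.0ms=11/2b +125.0ms=1/4b
13) 2875.0ms=23/4b +125.0ms=1/4b
14) 3000.0ms=6b +142.857ms=2/7b
15) 3142.857ms=44/7b +142.857ms=2/7b
16) 3285.714ms=46/7b +142.857ms=2/7b
17) 3428.571ms=48/7b +142.857ms=2/7b
18) 3571.429ms=50/7b +142.857ms=2/7b
19) 3714.286ms=52/7b +142.857ms=2/7b
20) 3857.143ms=54/7b +142.857ms=2/7b
Σ=8b of 8 (120bpm 2/4) — PASS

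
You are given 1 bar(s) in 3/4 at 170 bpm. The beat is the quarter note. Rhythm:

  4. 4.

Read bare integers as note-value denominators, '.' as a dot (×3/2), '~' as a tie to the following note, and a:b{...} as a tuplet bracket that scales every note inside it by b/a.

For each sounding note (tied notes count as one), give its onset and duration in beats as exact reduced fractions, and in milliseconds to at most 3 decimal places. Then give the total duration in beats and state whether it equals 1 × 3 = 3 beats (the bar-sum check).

1) 0.0ms=0b +529.412ms=3/2b
2) 529.412ms=3/2b +529.412ms=3/2b
Σ=3b of 3 (170bpm 3/4) — PASS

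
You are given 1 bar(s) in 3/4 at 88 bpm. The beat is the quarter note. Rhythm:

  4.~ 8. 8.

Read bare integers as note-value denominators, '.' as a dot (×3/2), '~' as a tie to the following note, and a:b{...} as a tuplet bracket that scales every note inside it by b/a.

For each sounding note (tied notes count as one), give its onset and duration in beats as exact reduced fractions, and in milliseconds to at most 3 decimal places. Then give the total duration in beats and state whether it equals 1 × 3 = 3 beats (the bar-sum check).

1) 0.0ms=0b +1534.091ms=9/4b
2) 1534.091ms=9/4b +511.364ms=3/4b
Σ=3b of 3 (88bpm 3/4) — PASS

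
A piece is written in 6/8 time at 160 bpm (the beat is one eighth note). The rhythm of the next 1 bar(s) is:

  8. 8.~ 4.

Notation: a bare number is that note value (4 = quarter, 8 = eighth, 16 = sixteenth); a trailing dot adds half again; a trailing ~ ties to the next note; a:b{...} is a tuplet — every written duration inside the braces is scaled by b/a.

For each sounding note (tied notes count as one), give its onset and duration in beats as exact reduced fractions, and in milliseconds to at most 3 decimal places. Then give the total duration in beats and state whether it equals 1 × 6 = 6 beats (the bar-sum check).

1) 0.0ms=0b +562.5ms=3/2b
2) 562.5ms=3/2b +1687.5ms=9/2b
Σ=6b of 6 (160bpm 6/8) — PASS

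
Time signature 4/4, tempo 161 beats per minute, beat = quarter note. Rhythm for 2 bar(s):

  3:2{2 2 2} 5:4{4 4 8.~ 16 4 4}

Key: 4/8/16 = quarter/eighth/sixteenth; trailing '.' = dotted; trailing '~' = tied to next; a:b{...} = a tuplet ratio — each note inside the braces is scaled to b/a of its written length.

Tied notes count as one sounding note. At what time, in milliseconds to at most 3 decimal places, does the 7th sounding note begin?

1. 0.0ms @ 0 + 496.894ms (4/3)
2. 496.894ms @ 4/3 + 496.894ms (4/3)
3. 993.789ms @ 8/3 + 496.894ms (4/3)
4. 1490.683ms @ 4 + 298.137ms (4/5)
5. 1788.82ms @ 24/5 + 298.137ms (4/5)
6. 2086.957ms @ 28/5 + 298.137ms (4/5)
7. 2385.093ms @ 32/5 + 298.137ms (4/5)
8. 2683.23ms @ 36/5 + 298.137ms (4/5)

note 7 onset = 32/5b = 2385.093ms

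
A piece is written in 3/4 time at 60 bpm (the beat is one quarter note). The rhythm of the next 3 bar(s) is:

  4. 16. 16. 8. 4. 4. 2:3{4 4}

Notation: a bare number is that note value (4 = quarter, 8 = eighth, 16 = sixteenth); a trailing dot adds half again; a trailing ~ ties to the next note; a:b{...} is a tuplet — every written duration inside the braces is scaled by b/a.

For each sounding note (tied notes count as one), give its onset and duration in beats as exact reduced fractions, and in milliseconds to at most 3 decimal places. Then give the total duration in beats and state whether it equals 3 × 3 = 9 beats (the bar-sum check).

1) 0.0ms=0b +1500.0ms=3/2b
2) 1500.0ms=3/2b +375.0ms=3/8b
3) 1875.0ms=15/8b +375.0ms=3/8b
4) 2250.0ms=9/4b +750.0ms=3/4b
5) 3000.0ms=3b +1500.0ms=3/2b
6) 4500.0ms=9/2b +1500.0ms=3/2b
7) 6000.0ms=6b +1500.0ms=3/2b
8) 7500.0ms=15/2b +1500.0ms=3/2b
Σ=9b of 9 (60bpm 3/4) — PASS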